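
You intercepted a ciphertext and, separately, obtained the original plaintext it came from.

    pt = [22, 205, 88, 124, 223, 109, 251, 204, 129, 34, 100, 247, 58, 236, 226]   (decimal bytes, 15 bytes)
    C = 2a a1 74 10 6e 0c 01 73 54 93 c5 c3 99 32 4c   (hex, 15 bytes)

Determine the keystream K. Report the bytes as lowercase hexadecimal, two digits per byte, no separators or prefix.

3c6c2c6cb161fabfd5b1a134a3deae

Since C = pt ⊕ K, XORing both sides with pt gives K = pt ⊕ C.
byte 0: 16 ⊕ 2a = 3c
byte 1: cd ⊕ a1 = 6c
byte 2: 58 ⊕ 74 = 2c
byte 3: 7c ⊕ 10 = 6c
byte 4: df ⊕ 6e = b1
byte 5: 6d ⊕ 0c = 61
byte 6: fb ⊕ 01 = fa
byte 7: cc ⊕ 73 = bf
byte 8: 81 ⊕ 54 = d5
byte 9: 22 ⊕ 93 = b1
byte 10: 64 ⊕ c5 = a1
byte 11: f7 ⊕ c3 = 34
byte 12: 3a ⊕ 99 = a3
byte 13: ec ⊕ 32 = de
byte 14: e2 ⊕ 4c = ae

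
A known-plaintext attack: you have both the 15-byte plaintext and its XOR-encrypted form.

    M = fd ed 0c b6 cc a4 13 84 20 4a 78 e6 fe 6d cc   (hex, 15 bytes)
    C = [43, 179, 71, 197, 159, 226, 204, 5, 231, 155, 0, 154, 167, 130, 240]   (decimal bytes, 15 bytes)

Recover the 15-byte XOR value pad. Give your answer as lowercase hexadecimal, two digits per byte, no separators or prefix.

d65e4b735346df81c7d1787c59ef3c

Since C = M ⊕ pad, XORing both sides with M gives pad = M ⊕ C.
11111101 xor 00101011 = 11010110
11101101 xor 10110011 = 01011110
00001100 xor 01000111 = 01001011
10110110 xor 11000101 = 01110011
11001100 xor 10011111 = 01010011
10100100 xor 11100010 = 01000110
00010011 xor 11001100 = 11011111
10000100 xor 00000101 = 10000001
00100000 xor 11100111 = 11000111
01001010 xor 10011011 = 11010001
01111000 xor 00000000 = 01111000
11100110 xor 10011010 = 01111100
11111110 xor 10100111 = 01011001
01101101 xor 10000010 = 11101111
11001100 xor 11110000 = 00111100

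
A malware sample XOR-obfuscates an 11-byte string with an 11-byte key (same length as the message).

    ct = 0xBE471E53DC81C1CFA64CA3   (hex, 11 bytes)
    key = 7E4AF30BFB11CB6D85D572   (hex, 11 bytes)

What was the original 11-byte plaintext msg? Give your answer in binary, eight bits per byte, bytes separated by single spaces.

10111110 ^ 01111110 = 11000000
01000111 ^ 01001010 = 00001101
00011110 ^ 11110011 = 11101101
01010011 ^ 00001011 = 01011000
11011100 ^ 11111011 = 00100111
10000001 ^ 00010001 = 10010000
11000001 ^ 11001011 = 00001010
11001111 ^ 01101101 = 10100010
10100110 ^ 10000101 = 00100011
01001100 ^ 11010101 = 10011001
10100011 ^ 01110010 = 11010001

11000000 00001101 11101101 01011000 00100111 10010000 00001010 10100010 00100011 10011001 11010001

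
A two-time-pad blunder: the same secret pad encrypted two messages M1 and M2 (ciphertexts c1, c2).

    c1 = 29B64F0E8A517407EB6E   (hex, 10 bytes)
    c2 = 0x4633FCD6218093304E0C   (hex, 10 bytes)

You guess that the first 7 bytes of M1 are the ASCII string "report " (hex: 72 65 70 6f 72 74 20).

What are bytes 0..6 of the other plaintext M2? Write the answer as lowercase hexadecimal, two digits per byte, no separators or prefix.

First, c1 ⊕ c2 = (M1 ⊕ K) ⊕ (M2 ⊕ K) = M1 ⊕ M2, so the key drops out. Then M2 = (M1 ⊕ M2) ⊕ M1 over the first 7 bytes.
byte 0: (29 ^ 46) ^ 72 = 6f ^ 72 = 1d
byte 1: (b6 ^ 33) ^ 65 = 85 ^ 65 = e0
byte 2: (4f ^ fc) ^ 70 = b3 ^ 70 = c3
byte 3: (0e ^ d6) ^ 6f = d8 ^ 6f = b7
byte 4: (8a ^ 21) ^ 72 = ab ^ 72 = d9
byte 5: (51 ^ 80) ^ 74 = d1 ^ 74 = a5
byte 6: (74 ^ 93) ^ 20 = e7 ^ 20 = c7

1de0c3b7d9a5c7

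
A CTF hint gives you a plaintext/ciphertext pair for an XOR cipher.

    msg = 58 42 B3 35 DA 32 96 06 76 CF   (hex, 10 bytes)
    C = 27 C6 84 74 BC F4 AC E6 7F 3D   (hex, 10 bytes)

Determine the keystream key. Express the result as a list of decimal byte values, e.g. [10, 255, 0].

[127, 132, 55, 65, 102, 198, 58, 224, 9, 242]

Since C = msg ⊕ key, XORing both sides with msg gives key = msg ⊕ C.
byte 0: 01011000 xor 00100111 = 01111111
byte 1: 01000010 xor 11000110 = 10000100
byte 2: 10110011 xor 10000100 = 00110111
byte 3: 00110101 xor 01110100 = 01000001
byte 4: 11011010 xor 10111100 = 01100110
byte 5: 00110010 xor 11110100 = 11000110
byte 6: 10010110 xor 10101100 = 00111010
byte 7: 00000110 xor 11100110 = 11100000
byte 8: 01110110 xor 01111111 = 00001001
byte 9: 11001111 xor 00111101 = 11110010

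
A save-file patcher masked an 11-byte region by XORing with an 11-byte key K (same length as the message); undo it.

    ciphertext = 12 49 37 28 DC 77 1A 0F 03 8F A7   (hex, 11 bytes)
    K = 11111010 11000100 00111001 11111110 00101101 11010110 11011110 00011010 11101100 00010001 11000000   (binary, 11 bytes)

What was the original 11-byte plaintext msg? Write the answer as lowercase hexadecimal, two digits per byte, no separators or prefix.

byte 0: 12 ⊕ fa = e8
byte 1: 49 ⊕ c4 = 8d
byte 2: 37 ⊕ 39 = 0e
byte 3: 28 ⊕ fe = d6
byte 4: dc ⊕ 2d = f1
byte 5: 77 ⊕ d6 = a1
byte 6: 1a ⊕ de = c4
byte 7: 0f ⊕ 1a = 15
byte 8: 03 ⊕ ec = ef
byte 9: 8f ⊕ 11 = 9e
byte 10: a7 ⊕ c0 = 67

e88d0ed6f1a1c415ef9e67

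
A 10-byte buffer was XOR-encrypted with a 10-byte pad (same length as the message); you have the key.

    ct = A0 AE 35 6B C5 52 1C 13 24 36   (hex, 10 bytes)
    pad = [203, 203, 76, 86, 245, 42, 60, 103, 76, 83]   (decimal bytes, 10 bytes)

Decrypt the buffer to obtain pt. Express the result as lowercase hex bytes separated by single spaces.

XOR is its own inverse, so applying the key byte-wise gives the result directly.
byte 0: a0 XOR cb = 6b
byte 1: ae XOR cb = 65
byte 2: 35 XOR 4c = 79
byte 3: 6b XOR 56 = 3d
byte 4: c5 XOR f5 = 30
byte 5: 52 XOR 2a = 78
byte 6: 1c XOR 3c = 20
byte 7: 13 XOR 67 = 74
byte 8: 24 XOR 4c = 68
byte 9: 36 XOR 53 = 65

6b 65 79 3d 30 78 20 74 68 65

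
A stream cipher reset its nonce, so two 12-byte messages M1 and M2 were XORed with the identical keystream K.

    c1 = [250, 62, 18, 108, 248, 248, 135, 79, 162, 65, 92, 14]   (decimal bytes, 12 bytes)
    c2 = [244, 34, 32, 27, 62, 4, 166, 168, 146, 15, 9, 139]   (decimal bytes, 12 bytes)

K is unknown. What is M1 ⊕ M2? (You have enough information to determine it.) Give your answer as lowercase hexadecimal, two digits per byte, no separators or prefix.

c1 ⊕ c2 = (M1 ⊕ K) ⊕ (M2 ⊕ K) = M1 ⊕ M2 — the shared key cancels under XOR.
11111010 XOR 11110100 = 00001110
00111110 XOR 00100010 = 00011100
00010010 XOR 00100000 = 00110010
01101100 XOR 00011011 = 01110111
11111000 XOR 00111110 = 11000110
11111000 XOR 00000100 = 11111100
10000111 XOR 10100110 = 00100001
01001111 XOR 10101000 = 11100111
10100010 XOR 10010010 = 00110000
01000001 XOR 00001111 = 01001110
01011100 XOR 00001001 = 01010101
00001110 XOR 10001011 = 10000101

0e1c3277c6fc21e7304e5585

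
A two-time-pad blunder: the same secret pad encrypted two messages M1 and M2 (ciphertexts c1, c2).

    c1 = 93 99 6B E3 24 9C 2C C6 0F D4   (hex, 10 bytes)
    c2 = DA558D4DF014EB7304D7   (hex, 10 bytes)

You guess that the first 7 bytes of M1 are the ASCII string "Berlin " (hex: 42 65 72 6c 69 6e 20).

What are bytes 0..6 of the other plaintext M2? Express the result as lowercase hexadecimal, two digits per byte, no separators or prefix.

First, c1 ⊕ c2 = (M1 ⊕ K) ⊕ (M2 ⊕ K) = M1 ⊕ M2, so the key drops out. Then M2 = (M1 ⊕ M2) ⊕ M1 over the first 7 bytes.
byte 0: (93 ^ da) ^ 42 = 49 ^ 42 = 0b
byte 1: (99 ^ 55) ^ 65 = cc ^ 65 = a9
byte 2: (6b ^ 8d) ^ 72 = e6 ^ 72 = 94
byte 3: (e3 ^ 4d) ^ 6c = ae ^ 6c = c2
byte 4: (24 ^ f0) ^ 69 = d4 ^ 69 = bd
byte 5: (9c ^ 14) ^ 6e = 88 ^ 6e = e6
byte 6: (2c ^ eb) ^ 20 = c7 ^ 20 = e7

0ba994c2bde6e7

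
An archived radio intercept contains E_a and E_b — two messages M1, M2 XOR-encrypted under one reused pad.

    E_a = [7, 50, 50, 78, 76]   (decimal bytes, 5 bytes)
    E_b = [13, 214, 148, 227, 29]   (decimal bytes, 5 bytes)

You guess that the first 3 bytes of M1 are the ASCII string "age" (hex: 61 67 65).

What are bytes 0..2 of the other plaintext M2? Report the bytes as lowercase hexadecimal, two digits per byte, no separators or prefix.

First, E_a ⊕ E_b = (M1 ⊕ K) ⊕ (M2 ⊕ K) = M1 ⊕ M2, so the key drops out. Then M2 = (M1 ⊕ M2) ⊕ M1 over the first 3 bytes.
byte 0: (07 XOR 0d) XOR 61 = 0a XOR 61 = 6b
byte 1: (32 XOR d6) XOR 67 = e4 XOR 67 = 83
byte 2: (32 XOR 94) XOR 65 = a6 XOR 65 = c3

6b83c3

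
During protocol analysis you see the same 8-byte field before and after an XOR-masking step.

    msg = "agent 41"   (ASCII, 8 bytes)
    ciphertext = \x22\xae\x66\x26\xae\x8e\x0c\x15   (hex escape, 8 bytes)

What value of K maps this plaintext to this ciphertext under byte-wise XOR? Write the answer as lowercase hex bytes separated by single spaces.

43 c9 03 48 da ae 38 24

Since ciphertext = msg ⊕ K, XORing both sides with msg gives K = msg ⊕ ciphertext.
01100001 ⊕ 00100010 = 01000011
01100111 ⊕ 10101110 = 11001001
01100101 ⊕ 01100110 = 00000011
01101110 ⊕ 00100110 = 01001000
01110100 ⊕ 10101110 = 11011010
00100000 ⊕ 10001110 = 10101110
00110100 ⊕ 00001100 = 00111000
00110001 ⊕ 00010101 = 00100100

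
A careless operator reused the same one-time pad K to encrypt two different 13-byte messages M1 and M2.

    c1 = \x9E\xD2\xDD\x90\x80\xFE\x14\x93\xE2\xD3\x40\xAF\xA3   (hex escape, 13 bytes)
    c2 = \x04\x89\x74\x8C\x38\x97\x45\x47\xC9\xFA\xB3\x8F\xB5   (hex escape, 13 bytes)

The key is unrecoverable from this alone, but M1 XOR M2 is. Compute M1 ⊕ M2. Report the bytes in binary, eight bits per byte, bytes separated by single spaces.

10011010 01011011 10101001 00011100 10111000 01101001 01010001 11010100 00101011 00101001 11110011 00100000 00010110

c1 ⊕ c2 = (M1 ⊕ K) ⊕ (M2 ⊕ K) = M1 ⊕ M2 — the shared key cancels under XOR.
9e xor 04 = 9a
d2 xor 89 = 5b
dd xor 74 = a9
90 xor 8c = 1c
80 xor 38 = b8
fe xor 97 = 69
14 xor 45 = 51
93 xor 47 = d4
e2 xor c9 = 2b
d3 xor fa = 29
40 xor b3 = f3
af xor 8f = 20
a3 xor b5 = 16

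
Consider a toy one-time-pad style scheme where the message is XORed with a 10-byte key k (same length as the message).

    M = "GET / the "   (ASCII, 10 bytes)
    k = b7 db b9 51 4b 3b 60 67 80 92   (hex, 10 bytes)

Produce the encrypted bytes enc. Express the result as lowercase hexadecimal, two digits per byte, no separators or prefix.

byte 0: 47 xor b7 = f0
byte 1: 45 xor db = 9e
byte 2: 54 xor b9 = ed
byte 3: 20 xor 51 = 71
byte 4: 2f xor 4b = 64
byte 5: 20 xor 3b = 1b
byte 6: 74 xor 60 = 14
byte 7: 68 xor 67 = 0f
byte 8: 65 xor 80 = e5
byte 9: 20 xor 92 = b2

f09eed71641b140fe5b2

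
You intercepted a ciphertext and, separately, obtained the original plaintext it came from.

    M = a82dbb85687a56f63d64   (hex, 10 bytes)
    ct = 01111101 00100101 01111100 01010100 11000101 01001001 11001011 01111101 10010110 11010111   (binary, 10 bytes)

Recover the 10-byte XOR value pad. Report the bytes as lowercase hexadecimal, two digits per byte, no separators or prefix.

Since ct = M ⊕ pad, XORing both sides with M gives pad = M ⊕ ct.
a8 XOR 7d = d5
2d XOR 25 = 08
bb XOR 7c = c7
85 XOR 54 = d1
68 XOR c5 = ad
7a XOR 49 = 33
56 XOR cb = 9d
f6 XOR 7d = 8b
3d XOR 96 = ab
64 XOR d7 = b3

d508c7d1ad339d8babb3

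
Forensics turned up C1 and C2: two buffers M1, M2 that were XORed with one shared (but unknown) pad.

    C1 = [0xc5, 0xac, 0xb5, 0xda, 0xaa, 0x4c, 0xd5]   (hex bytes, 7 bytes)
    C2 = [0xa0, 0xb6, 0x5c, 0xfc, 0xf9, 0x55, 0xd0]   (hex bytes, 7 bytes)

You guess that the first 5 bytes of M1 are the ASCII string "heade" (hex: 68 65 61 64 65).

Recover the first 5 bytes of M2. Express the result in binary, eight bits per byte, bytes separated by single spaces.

First, C1 ⊕ C2 = (M1 ⊕ K) ⊕ (M2 ⊕ K) = M1 ⊕ M2, so the key drops out. Then M2 = (M1 ⊕ M2) ⊕ M1 over the first 5 bytes.
byte 0: (c5 xor a0) xor 68 = 65 xor 68 = 0d
byte 1: (ac xor b6) xor 65 = 1a xor 65 = 7f
byte 2: (b5 xor 5c) xor 61 = e9 xor 61 = 88
byte 3: (da xor fc) xor 64 = 26 xor 64 = 42
byte 4: (aa xor f9) xor 65 = 53 xor 65 = 36

00001101 01111111 10001000 01000010 00110110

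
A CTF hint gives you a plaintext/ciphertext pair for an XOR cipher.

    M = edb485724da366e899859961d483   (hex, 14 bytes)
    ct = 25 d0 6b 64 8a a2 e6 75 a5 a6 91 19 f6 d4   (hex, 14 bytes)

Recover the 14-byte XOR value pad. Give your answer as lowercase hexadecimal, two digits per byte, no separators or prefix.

c864ee16c701809d3c2308782257

Since ct = M ⊕ pad, XORing both sides with M gives pad = M ⊕ ct.
ed ^ 25 = c8
b4 ^ d0 = 64
85 ^ 6b = ee
72 ^ 64 = 16
4d ^ 8a = c7
a3 ^ a2 = 01
66 ^ e6 = 80
e8 ^ 75 = 9d
99 ^ a5 = 3c
85 ^ a6 = 23
99 ^ 91 = 08
61 ^ 19 = 78
d4 ^ f6 = 22
83 ^ d4 = 57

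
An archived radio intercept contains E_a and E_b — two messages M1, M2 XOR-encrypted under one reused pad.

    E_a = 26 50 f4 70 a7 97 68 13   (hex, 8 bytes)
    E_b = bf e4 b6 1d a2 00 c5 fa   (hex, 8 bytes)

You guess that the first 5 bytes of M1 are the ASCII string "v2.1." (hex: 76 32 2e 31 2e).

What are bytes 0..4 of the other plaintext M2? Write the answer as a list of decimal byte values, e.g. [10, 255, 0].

First, E_a ⊕ E_b = (M1 ⊕ K) ⊕ (M2 ⊕ K) = M1 ⊕ M2, so the key drops out. Then M2 = (M1 ⊕ M2) ⊕ M1 over the first 5 bytes.
byte 0: (26 ^ bf) ^ 76 = 99 ^ 76 = ef
byte 1: (50 ^ e4) ^ 32 = b4 ^ 32 = 86
byte 2: (f4 ^ b6) ^ 2e = 42 ^ 2e = 6c
byte 3: (70 ^ 1d) ^ 31 = 6d ^ 31 = 5c
byte 4: (a7 ^ a2) ^ 2e = 05 ^ 2e = 2b

[239, 134, 108, 92, 43]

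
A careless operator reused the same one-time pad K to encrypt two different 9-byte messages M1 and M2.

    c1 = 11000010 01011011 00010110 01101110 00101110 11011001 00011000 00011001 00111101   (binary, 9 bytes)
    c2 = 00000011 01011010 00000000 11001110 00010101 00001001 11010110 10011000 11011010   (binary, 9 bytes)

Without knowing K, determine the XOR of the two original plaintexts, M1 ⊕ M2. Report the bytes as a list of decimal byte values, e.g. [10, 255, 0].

[193, 1, 22, 160, 59, 208, 206, 129, 231]

c1 ⊕ c2 = (M1 ⊕ K) ⊕ (M2 ⊕ K) = M1 ⊕ M2 — the shared key cancels under XOR.
11000010 XOR 00000011 = 11000001
01011011 XOR 01011010 = 00000001
00010110 XOR 00000000 = 00010110
01101110 XOR 11001110 = 10100000
00101110 XOR 00010101 = 00111011
11011001 XOR 00001001 = 11010000
00011000 XOR 11010110 = 11001110
00011001 XOR 10011000 = 10000001
00111101 XOR 11011010 = 11100111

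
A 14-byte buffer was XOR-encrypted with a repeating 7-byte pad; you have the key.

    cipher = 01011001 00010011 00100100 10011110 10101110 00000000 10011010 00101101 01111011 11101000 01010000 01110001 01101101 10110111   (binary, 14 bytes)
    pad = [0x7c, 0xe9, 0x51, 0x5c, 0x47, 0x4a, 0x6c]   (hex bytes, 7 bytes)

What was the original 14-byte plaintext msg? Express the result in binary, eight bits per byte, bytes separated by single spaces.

00100101 11111010 01110101 11000010 11101001 01001010 11110110 01010001 10010010 10111001 00001100 00110110 00100111 11011011

The 7-byte key repeats, so the effective keystream is 7c e9 51 5c 47 4a 6c 7c e9 51 5c 47 4a 6c.
byte 0: 59 xor 7c = 25
byte 1: 13 xor e9 = fa
byte 2: 24 xor 51 = 75
byte 3: 9e xor 5c = c2
byte 4: ae xor 47 = e9
byte 5: 00 xor 4a = 4a
byte 6: 9a xor 6c = f6
byte 7: 2d xor 7c = 51
byte 8: 7b xor e9 = 92
byte 9: e8 xor 51 = b9
byte 10: 50 xor 5c = 0c
byte 11: 71 xor 47 = 36
byte 12: 6d xor 4a = 27
byte 13: b7 xor 6c = db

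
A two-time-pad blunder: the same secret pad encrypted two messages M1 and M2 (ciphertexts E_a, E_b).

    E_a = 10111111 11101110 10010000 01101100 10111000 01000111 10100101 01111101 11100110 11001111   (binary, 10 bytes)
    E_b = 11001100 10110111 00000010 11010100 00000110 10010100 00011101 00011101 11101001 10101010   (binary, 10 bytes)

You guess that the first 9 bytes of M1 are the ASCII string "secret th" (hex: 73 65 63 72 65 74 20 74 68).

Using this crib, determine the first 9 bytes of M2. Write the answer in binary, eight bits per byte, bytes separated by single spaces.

00000000 00111100 11110001 11001010 11011011 10100111 10011000 00010100 01100111

First, E_a ⊕ E_b = (M1 ⊕ K) ⊕ (M2 ⊕ K) = M1 ⊕ M2, so the key drops out. Then M2 = (M1 ⊕ M2) ⊕ M1 over the first 9 bytes.
byte 0: (bf XOR cc) XOR 73 = 73 XOR 73 = 00
byte 1: (ee XOR b7) XOR 65 = 59 XOR 65 = 3c
byte 2: (90 XOR 02) XOR 63 = 92 XOR 63 = f1
byte 3: (6c XOR d4) XOR 72 = b8 XOR 72 = ca
byte 4: (b8 XOR 06) XOR 65 = be XOR 65 = db
byte 5: (47 XOR 94) XOR 74 = d3 XOR 74 = a7
byte 6: (a5 XOR 1d) XOR 20 = b8 XOR 20 = 98
byte 7: (7d XOR 1d) XOR 74 = 60 XOR 74 = 14
byte 8: (e6 XOR e9) XOR 68 = 0f XOR 68 = 67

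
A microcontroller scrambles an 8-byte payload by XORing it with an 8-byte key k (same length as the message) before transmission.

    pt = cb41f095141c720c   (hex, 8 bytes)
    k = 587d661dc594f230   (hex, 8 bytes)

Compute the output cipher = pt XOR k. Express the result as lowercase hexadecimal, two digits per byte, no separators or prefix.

933c9688d188803c

cb ⊕ 58 = 93
41 ⊕ 7d = 3c
f0 ⊕ 66 = 96
95 ⊕ 1d = 88
14 ⊕ c5 = d1
1c ⊕ 94 = 88
72 ⊕ f2 = 80
0c ⊕ 30 = 3c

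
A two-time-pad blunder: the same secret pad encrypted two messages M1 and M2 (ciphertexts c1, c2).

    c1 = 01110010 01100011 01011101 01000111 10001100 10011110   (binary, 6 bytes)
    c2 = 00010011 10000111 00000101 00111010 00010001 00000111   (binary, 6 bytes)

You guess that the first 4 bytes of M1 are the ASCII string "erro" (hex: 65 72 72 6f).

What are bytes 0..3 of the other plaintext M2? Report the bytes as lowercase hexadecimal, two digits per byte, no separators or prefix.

First, c1 ⊕ c2 = (M1 ⊕ K) ⊕ (M2 ⊕ K) = M1 ⊕ M2, so the key drops out. Then M2 = (M1 ⊕ M2) ⊕ M1 over the first 4 bytes.
byte 0: (72 XOR 13) XOR 65 = 61 XOR 65 = 04
byte 1: (63 XOR 87) XOR 72 = e4 XOR 72 = 96
byte 2: (5d XOR 05) XOR 72 = 58 XOR 72 = 2a
byte 3: (47 XOR 3a) XOR 6f = 7d XOR 6f = 12

04962a12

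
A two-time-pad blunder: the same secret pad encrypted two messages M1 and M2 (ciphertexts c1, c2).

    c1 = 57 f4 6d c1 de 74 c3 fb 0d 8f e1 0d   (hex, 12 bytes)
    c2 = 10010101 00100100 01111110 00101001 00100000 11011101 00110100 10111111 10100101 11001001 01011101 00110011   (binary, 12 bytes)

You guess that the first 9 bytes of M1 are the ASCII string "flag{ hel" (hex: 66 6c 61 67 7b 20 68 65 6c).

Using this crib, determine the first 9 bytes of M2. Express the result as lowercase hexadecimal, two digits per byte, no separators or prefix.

a4bc728f85899f21c4

First, c1 ⊕ c2 = (M1 ⊕ K) ⊕ (M2 ⊕ K) = M1 ⊕ M2, so the key drops out. Then M2 = (M1 ⊕ M2) ⊕ M1 over the first 9 bytes.
byte 0: (57 xor 95) xor 66 = c2 xor 66 = a4
byte 1: (f4 xor 24) xor 6c = d0 xor 6c = bc
byte 2: (6d xor 7e) xor 61 = 13 xor 61 = 72
byte 3: (c1 xor 29) xor 67 = e8 xor 67 = 8f
byte 4: (de xor 20) xor 7b = fe xor 7b = 85
byte 5: (74 xor dd) xor 20 = a9 xor 20 = 89
byte 6: (c3 xor 34) xor 68 = f7 xor 68 = 9f
byte 7: (fb xor bf) xor 65 = 44 xor 65 = 21
byte 8: (0d xor a5) xor 6c = a8 xor 6c = c4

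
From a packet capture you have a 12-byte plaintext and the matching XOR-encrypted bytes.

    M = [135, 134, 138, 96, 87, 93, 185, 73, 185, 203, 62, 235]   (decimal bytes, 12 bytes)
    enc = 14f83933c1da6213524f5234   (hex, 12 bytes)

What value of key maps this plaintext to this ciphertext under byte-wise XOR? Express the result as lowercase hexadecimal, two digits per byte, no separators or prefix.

937eb3539687db5aeb846cdf

Since enc = M ⊕ key, XORing both sides with M gives key = M ⊕ enc.
10000111 XOR 00010100 = 10010011
10000110 XOR 11111000 = 01111110
10001010 XOR 00111001 = 10110011
01100000 XOR 00110011 = 01010011
01010111 XOR 11000001 = 10010110
01011101 XOR 11011010 = 10000111
10111001 XOR 01100010 = 11011011
01001001 XOR 00010011 = 01011010
10111001 XOR 01010010 = 11101011
11001011 XOR 01001111 = 10000100
00111110 XOR 01010010 = 01101100
11101011 XOR 00110100 = 11011111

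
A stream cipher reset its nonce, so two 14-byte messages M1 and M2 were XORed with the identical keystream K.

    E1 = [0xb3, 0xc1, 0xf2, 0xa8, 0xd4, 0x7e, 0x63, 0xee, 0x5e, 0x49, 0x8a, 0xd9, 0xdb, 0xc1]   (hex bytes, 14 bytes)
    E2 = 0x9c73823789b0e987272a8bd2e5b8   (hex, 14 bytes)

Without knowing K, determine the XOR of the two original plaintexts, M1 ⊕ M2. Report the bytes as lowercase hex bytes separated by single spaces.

2f b2 70 9f 5d ce 8a 69 79 63 01 0b 3e 79

E1 ⊕ E2 = (M1 ⊕ K) ⊕ (M2 ⊕ K) = M1 ⊕ M2 — the shared key cancels under XOR.
byte 0: 10110011 XOR 10011100 = 00101111
byte 1: 11000001 XOR 01110011 = 10110010
byte 2: 11110010 XOR 10000010 = 01110000
byte 3: 10101000 XOR 00110111 = 10011111
byte 4: 11010100 XOR 10001001 = 01011101
byte 5: 01111110 XOR 10110000 = 11001110
byte 6: 01100011 XOR 11101001 = 10001010
byte 7: 11101110 XOR 10000111 = 01101001
byte 8: 01011110 XOR 00100111 = 01111001
byte 9: 01001001 XOR 00101010 = 01100011
byte 10: 10001010 XOR 10001011 = 00000001
byte 11: 11011001 XOR 11010010 = 00001011
byte 12: 11011011 XOR 11100101 = 00111110
byte 13: 11000001 XOR 10111000 = 01111001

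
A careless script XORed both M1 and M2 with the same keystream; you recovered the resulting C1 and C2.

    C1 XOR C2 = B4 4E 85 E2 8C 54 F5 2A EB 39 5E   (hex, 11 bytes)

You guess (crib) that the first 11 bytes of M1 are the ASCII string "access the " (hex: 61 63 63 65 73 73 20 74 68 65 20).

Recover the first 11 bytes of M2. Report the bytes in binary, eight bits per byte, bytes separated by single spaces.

11010101 00101101 11100110 10000111 11111111 00100111 11010101 01011110 10000011 01011100 01111110

Since C1 ⊕ C2 = M1 ⊕ M2, XORing with the guessed M1 bytes yields the corresponding M2 bytes: M2 = (C1 ⊕ C2) ⊕ M1.
b4 ⊕ 61 = d5
4e ⊕ 63 = 2d
85 ⊕ 63 = e6
e2 ⊕ 65 = 87
8c ⊕ 73 = ff
54 ⊕ 73 = 27
f5 ⊕ 20 = d5
2a ⊕ 74 = 5e
eb ⊕ 68 = 83
39 ⊕ 65 = 5c
5e ⊕ 20 = 7e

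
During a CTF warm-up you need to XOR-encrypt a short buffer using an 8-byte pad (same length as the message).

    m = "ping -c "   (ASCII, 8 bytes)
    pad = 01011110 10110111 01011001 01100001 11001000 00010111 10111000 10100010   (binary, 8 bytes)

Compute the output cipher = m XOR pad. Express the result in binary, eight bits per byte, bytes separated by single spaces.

XOR is its own inverse, so applying the key byte-wise gives the result directly.
112 ⊕  94 =  46
105 ⊕ 183 = 222
110 ⊕  89 =  55
103 ⊕  97 =   6
 32 ⊕ 200 = 232
 45 ⊕  23 =  58
 99 ⊕ 184 = 219
 32 ⊕ 162 = 130

00101110 11011110 00110111 00000110 11101000 00111010 11011011 10000010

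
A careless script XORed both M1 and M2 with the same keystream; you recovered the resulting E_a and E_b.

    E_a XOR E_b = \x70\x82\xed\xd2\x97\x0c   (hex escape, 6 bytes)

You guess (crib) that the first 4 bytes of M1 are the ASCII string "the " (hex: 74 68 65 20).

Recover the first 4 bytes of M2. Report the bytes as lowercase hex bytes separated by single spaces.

Since E_a ⊕ E_b = M1 ⊕ M2, XORing with the guessed M1 bytes yields the corresponding M2 bytes: M2 = (E_a ⊕ E_b) ⊕ M1.
70 ^ 74 = 04
82 ^ 68 = ea
ed ^ 65 = 88
d2 ^ 20 = f2

04 ea 88 f2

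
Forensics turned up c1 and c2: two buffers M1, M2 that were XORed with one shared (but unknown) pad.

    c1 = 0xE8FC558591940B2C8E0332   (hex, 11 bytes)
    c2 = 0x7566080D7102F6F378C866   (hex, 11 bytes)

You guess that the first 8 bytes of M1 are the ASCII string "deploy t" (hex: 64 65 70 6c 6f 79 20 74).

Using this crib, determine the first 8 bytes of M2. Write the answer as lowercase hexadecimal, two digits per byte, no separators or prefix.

f9ff2de48fefddab

First, c1 ⊕ c2 = (M1 ⊕ K) ⊕ (M2 ⊕ K) = M1 ⊕ M2, so the key drops out. Then M2 = (M1 ⊕ M2) ⊕ M1 over the first 8 bytes.
byte 0: (e8 ^ 75) ^ 64 = 9d ^ 64 = f9
byte 1: (fc ^ 66) ^ 65 = 9a ^ 65 = ff
byte 2: (55 ^ 08) ^ 70 = 5d ^ 70 = 2d
byte 3: (85 ^ 0d) ^ 6c = 88 ^ 6c = e4
byte 4: (91 ^ 71) ^ 6f = e0 ^ 6f = 8f
byte 5: (94 ^ 02) ^ 79 = 96 ^ 79 = ef
byte 6: (0b ^ f6) ^ 20 = fd ^ 20 = dd
byte 7: (2c ^ f3) ^ 74 = df ^ 74 = ab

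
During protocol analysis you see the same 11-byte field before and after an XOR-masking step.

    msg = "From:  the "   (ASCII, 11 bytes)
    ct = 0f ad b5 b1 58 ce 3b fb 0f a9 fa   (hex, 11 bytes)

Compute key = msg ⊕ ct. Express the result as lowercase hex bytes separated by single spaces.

Since ct = msg ⊕ key, XORing both sides with msg gives key = msg ⊕ ct.
byte 0:  70 xor  15 =  73
byte 1: 114 xor 173 = 223
byte 2: 111 xor 181 = 218
byte 3: 109 xor 177 = 220
byte 4:  58 xor  88 =  98
byte 5:  32 xor 206 = 238
byte 6:  32 xor  59 =  27
byte 7: 116 xor 251 = 143
byte 8: 104 xor  15 = 103
byte 9: 101 xor 169 = 204
byte 10:  32 xor 250 = 218

49 df da dc 62 ee 1b 8f 67 cc da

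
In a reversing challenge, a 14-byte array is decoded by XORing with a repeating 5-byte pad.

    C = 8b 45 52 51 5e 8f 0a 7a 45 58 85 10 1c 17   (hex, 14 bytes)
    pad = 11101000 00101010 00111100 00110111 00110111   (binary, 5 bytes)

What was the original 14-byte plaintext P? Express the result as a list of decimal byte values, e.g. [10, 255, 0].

[99, 111, 110, 102, 105, 103, 32, 70, 114, 111, 109, 58, 32, 32]

The 5-byte key repeats, so the effective keystream is e8 2a 3c 37 37 e8 2a 3c 37 37 e8 2a 3c 37.
byte 0: 8b XOR e8 = 63
byte 1: 45 XOR 2a = 6f
byte 2: 52 XOR 3c = 6e
byte 3: 51 XOR 37 = 66
byte 4: 5e XOR 37 = 69
byte 5: 8f XOR e8 = 67
byte 6: 0a XOR 2a = 20
byte 7: 7a XOR 3c = 46
byte 8: 45 XOR 37 = 72
byte 9: 58 XOR 37 = 6f
byte 10: 85 XOR e8 = 6d
byte 11: 10 XOR 2a = 3a
byte 12: 1c XOR 3c = 20
byte 13: 17 XOR 37 = 20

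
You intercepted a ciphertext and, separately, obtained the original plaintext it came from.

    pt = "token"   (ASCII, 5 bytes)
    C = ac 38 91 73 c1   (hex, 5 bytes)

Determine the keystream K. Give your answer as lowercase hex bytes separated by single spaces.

d8 57 fa 16 af

Since C = pt ⊕ K, XORing both sides with pt gives K = pt ⊕ C.
116 ^ 172 = 216
111 ^  56 =  87
107 ^ 145 = 250
101 ^ 115 =  22
110 ^ 193 = 175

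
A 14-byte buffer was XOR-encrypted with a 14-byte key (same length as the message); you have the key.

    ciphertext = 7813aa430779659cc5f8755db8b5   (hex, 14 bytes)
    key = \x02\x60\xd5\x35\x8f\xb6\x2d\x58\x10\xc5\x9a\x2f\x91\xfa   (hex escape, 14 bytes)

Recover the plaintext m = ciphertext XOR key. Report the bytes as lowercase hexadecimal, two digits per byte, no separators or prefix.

byte 0: 78 ⊕ 02 = 7a
byte 1: 13 ⊕ 60 = 73
byte 2: aa ⊕ d5 = 7f
byte 3: 43 ⊕ 35 = 76
byte 4: 07 ⊕ 8f = 88
byte 5: 79 ⊕ b6 = cf
byte 6: 65 ⊕ 2d = 48
byte 7: 9c ⊕ 58 = c4
byte 8: c5 ⊕ 10 = d5
byte 9: f8 ⊕ c5 = 3d
byte 10: 75 ⊕ 9a = ef
byte 11: 5d ⊕ 2f = 72
byte 12: b8 ⊕ 91 = 29
byte 13: b5 ⊕ fa = 4f

7a737f7688cf48c4d53def72294f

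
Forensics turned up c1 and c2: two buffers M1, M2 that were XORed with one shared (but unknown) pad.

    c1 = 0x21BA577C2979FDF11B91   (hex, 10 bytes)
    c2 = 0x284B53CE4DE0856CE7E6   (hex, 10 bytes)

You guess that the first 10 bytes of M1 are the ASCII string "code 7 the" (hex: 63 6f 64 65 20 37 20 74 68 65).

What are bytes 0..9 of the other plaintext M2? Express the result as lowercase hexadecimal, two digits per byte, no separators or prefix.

6a9e60d744ae58e99412

First, c1 ⊕ c2 = (M1 ⊕ K) ⊕ (M2 ⊕ K) = M1 ⊕ M2, so the key drops out. Then M2 = (M1 ⊕ M2) ⊕ M1 over the first 10 bytes.
byte 0: (21 ^ 28) ^ 63 = 09 ^ 63 = 6a
byte 1: (ba ^ 4b) ^ 6f = f1 ^ 6f = 9e
byte 2: (57 ^ 53) ^ 64 = 04 ^ 64 = 60
byte 3: (7c ^ ce) ^ 65 = b2 ^ 65 = d7
byte 4: (29 ^ 4d) ^ 20 = 64 ^ 20 = 44
byte 5: (79 ^ e0) ^ 37 = 99 ^ 37 = ae
byte 6: (fd ^ 85) ^ 20 = 78 ^ 20 = 58
byte 7: (f1 ^ 6c) ^ 74 = 9d ^ 74 = e9
byte 8: (1b ^ e7) ^ 68 = fc ^ 68 = 94
byte 9: (91 ^ e6) ^ 65 = 77 ^ 65 = 12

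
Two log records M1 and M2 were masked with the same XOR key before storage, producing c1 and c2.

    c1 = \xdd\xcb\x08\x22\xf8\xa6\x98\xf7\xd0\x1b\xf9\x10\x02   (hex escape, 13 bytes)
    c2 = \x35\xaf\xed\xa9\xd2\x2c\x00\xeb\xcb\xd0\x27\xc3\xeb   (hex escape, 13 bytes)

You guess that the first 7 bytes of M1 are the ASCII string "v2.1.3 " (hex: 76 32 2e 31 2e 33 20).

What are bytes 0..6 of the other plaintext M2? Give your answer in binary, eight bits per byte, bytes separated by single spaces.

10011110 01010110 11001011 10111010 00000100 10111001 10111000

First, c1 ⊕ c2 = (M1 ⊕ K) ⊕ (M2 ⊕ K) = M1 ⊕ M2, so the key drops out. Then M2 = (M1 ⊕ M2) ⊕ M1 over the first 7 bytes.
byte 0: (dd ^ 35) ^ 76 = e8 ^ 76 = 9e
byte 1: (cb ^ af) ^ 32 = 64 ^ 32 = 56
byte 2: (08 ^ ed) ^ 2e = e5 ^ 2e = cb
byte 3: (22 ^ a9) ^ 31 = 8b ^ 31 = ba
byte 4: (f8 ^ d2) ^ 2e = 2a ^ 2e = 04
byte 5: (a6 ^ 2c) ^ 33 = 8a ^ 33 = b9
byte 6: (98 ^ 00) ^ 20 = 98 ^ 20 = b8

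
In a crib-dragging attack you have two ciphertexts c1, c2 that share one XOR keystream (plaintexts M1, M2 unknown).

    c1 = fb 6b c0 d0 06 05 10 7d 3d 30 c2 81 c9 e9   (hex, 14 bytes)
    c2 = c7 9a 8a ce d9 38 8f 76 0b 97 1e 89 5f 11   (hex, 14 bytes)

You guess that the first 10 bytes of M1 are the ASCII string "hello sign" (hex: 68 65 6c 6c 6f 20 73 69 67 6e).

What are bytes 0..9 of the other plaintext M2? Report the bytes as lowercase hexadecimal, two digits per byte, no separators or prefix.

54942672b01dec6251c9

First, c1 ⊕ c2 = (M1 ⊕ K) ⊕ (M2 ⊕ K) = M1 ⊕ M2, so the key drops out. Then M2 = (M1 ⊕ M2) ⊕ M1 over the first 10 bytes.
byte 0: (fb xor c7) xor 68 = 3c xor 68 = 54
byte 1: (6b xor 9a) xor 65 = f1 xor 65 = 94
byte 2: (c0 xor 8a) xor 6c = 4a xor 6c = 26
byte 3: (d0 xor ce) xor 6c = 1e xor 6c = 72
byte 4: (06 xor d9) xor 6f = df xor 6f = b0
byte 5: (05 xor 38) xor 20 = 3d xor 20 = 1d
byte 6: (10 xor 8f) xor 73 = 9f xor 73 = ec
byte 7: (7d xor 76) xor 69 = 0b xor 69 = 62
byte 8: (3d xor 0b) xor 67 = 36 xor 67 = 51
byte 9: (30 xor 97) xor 6e = a7 xor 6e = c9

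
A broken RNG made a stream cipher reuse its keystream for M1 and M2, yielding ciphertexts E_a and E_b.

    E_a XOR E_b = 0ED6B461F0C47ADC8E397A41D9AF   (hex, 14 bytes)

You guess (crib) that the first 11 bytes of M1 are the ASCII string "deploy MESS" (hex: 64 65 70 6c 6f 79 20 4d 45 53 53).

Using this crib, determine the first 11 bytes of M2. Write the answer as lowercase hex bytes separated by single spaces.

6a b3 c4 0d 9f bd 5a 91 cb 6a 29

Since E_a ⊕ E_b = M1 ⊕ M2, XORing with the guessed M1 bytes yields the corresponding M2 bytes: M2 = (E_a ⊕ E_b) ⊕ M1.
0e ^ 64 = 6a
d6 ^ 65 = b3
b4 ^ 70 = c4
61 ^ 6c = 0d
f0 ^ 6f = 9f
c4 ^ 79 = bd
7a ^ 20 = 5a
dc ^ 4d = 91
8e ^ 45 = cb
39 ^ 53 = 6a
7a ^ 53 = 29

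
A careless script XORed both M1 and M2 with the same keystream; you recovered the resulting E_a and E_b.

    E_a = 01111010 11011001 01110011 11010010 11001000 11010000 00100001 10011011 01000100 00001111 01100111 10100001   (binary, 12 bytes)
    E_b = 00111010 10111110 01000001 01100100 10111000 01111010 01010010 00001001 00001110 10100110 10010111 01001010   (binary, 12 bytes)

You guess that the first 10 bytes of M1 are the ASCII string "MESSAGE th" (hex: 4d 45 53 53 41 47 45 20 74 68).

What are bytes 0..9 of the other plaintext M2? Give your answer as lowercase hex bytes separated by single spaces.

First, E_a ⊕ E_b = (M1 ⊕ K) ⊕ (M2 ⊕ K) = M1 ⊕ M2, so the key drops out. Then M2 = (M1 ⊕ M2) ⊕ M1 over the first 10 bytes.
byte 0: (7a ⊕ 3a) ⊕ 4d = 40 ⊕ 4d = 0d
byte 1: (d9 ⊕ be) ⊕ 45 = 67 ⊕ 45 = 22
byte 2: (73 ⊕ 41) ⊕ 53 = 32 ⊕ 53 = 61
byte 3: (d2 ⊕ 64) ⊕ 53 = b6 ⊕ 53 = e5
byte 4: (c8 ⊕ b8) ⊕ 41 = 70 ⊕ 41 = 31
byte 5: (d0 ⊕ 7a) ⊕ 47 = aa ⊕ 47 = ed
byte 6: (21 ⊕ 52) ⊕ 45 = 73 ⊕ 45 = 36
byte 7: (9b ⊕ 09) ⊕ 20 = 92 ⊕ 20 = b2
byte 8: (44 ⊕ 0e) ⊕ 74 = 4a ⊕ 74 = 3e
byte 9: (0f ⊕ a6) ⊕ 68 = a9 ⊕ 68 = c1

0d 22 61 e5 31 ed 36 b2 3e c1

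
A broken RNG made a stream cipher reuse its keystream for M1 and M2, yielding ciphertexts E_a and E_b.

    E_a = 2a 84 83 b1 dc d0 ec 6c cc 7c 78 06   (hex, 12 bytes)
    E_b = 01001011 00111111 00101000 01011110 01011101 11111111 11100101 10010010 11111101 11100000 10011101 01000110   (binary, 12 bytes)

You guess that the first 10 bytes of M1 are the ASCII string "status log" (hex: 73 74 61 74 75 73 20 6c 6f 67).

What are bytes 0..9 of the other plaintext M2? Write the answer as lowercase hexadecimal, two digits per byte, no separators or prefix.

12cfca9bf45c29925efb

First, E_a ⊕ E_b = (M1 ⊕ K) ⊕ (M2 ⊕ K) = M1 ⊕ M2, so the key drops out. Then M2 = (M1 ⊕ M2) ⊕ M1 over the first 10 bytes.
byte 0: (2a ⊕ 4b) ⊕ 73 = 61 ⊕ 73 = 12
byte 1: (84 ⊕ 3f) ⊕ 74 = bb ⊕ 74 = cf
byte 2: (83 ⊕ 28) ⊕ 61 = ab ⊕ 61 = ca
byte 3: (b1 ⊕ 5e) ⊕ 74 = ef ⊕ 74 = 9b
byte 4: (dc ⊕ 5d) ⊕ 75 = 81 ⊕ 75 = f4
byte 5: (d0 ⊕ ff) ⊕ 73 = 2f ⊕ 73 = 5c
byte 6: (ec ⊕ e5) ⊕ 20 = 09 ⊕ 20 = 29
byte 7: (6c ⊕ 92) ⊕ 6c = fe ⊕ 6c = 92
byte 8: (cc ⊕ fd) ⊕ 6f = 31 ⊕ 6f = 5e
byte 9: (7c ⊕ e0) ⊕ 67 = 9c ⊕ 67 = fb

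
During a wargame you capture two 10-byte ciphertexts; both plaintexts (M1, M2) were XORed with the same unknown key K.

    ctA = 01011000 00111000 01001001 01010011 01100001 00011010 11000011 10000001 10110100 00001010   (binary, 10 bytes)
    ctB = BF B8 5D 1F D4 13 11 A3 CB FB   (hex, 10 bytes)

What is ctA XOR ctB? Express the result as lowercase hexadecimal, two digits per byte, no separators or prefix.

e780144cb509d2227ff1

ctA ⊕ ctB = (M1 ⊕ K) ⊕ (M2 ⊕ K) = M1 ⊕ M2 — the shared key cancels under XOR.
58 ^ bf = e7
38 ^ b8 = 80
49 ^ 5d = 14
53 ^ 1f = 4c
61 ^ d4 = b5
1a ^ 13 = 09
c3 ^ 11 = d2
81 ^ a3 = 22
b4 ^ cb = 7f
0a ^ fb = f1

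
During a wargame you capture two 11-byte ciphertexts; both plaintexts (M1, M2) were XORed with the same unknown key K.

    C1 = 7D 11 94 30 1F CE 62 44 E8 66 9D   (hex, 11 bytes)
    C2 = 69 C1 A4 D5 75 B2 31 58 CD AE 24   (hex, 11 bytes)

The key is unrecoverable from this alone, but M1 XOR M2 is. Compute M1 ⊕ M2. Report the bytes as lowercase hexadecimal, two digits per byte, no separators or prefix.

C1 ⊕ C2 = (M1 ⊕ K) ⊕ (M2 ⊕ K) = M1 ⊕ M2 — the shared key cancels under XOR.
7d ⊕ 69 = 14
11 ⊕ c1 = d0
94 ⊕ a4 = 30
30 ⊕ d5 = e5
1f ⊕ 75 = 6a
ce ⊕ b2 = 7c
62 ⊕ 31 = 53
44 ⊕ 58 = 1c
e8 ⊕ cd = 25
66 ⊕ ae = c8
9d ⊕ 24 = b9

14d030e56a7c531c25c8b9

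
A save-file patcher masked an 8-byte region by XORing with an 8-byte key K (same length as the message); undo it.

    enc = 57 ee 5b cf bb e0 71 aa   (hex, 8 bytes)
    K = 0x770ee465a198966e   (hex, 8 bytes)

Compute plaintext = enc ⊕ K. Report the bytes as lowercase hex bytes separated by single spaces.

20 e0 bf aa 1a 78 e7 c4

57 ^ 77 = 20
ee ^ 0e = e0
5b ^ e4 = bf
cf ^ 65 = aa
bb ^ a1 = 1a
e0 ^ 98 = 78
71 ^ 96 = e7
aa ^ 6e = c4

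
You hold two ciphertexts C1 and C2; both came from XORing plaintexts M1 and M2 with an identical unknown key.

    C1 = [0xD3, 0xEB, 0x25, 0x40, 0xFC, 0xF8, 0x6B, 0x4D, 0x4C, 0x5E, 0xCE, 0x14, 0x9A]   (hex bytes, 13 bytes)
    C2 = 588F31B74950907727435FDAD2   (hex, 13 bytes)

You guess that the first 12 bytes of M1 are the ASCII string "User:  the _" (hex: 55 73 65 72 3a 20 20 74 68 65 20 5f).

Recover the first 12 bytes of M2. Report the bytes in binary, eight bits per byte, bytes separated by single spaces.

11011110 00010111 01110001 10000101 10001111 10001000 11011011 01001110 00000011 01111000 10110001 10010001

First, C1 ⊕ C2 = (M1 ⊕ K) ⊕ (M2 ⊕ K) = M1 ⊕ M2, so the key drops out. Then M2 = (M1 ⊕ M2) ⊕ M1 over the first 12 bytes.
byte 0: (d3 xor 58) xor 55 = 8b xor 55 = de
byte 1: (eb xor 8f) xor 73 = 64 xor 73 = 17
byte 2: (25 xor 31) xor 65 = 14 xor 65 = 71
byte 3: (40 xor b7) xor 72 = f7 xor 72 = 85
byte 4: (fc xor 49) xor 3a = b5 xor 3a = 8f
byte 5: (f8 xor 50) xor 20 = a8 xor 20 = 88
byte 6: (6b xor 90) xor 20 = fb xor 20 = db
byte 7: (4d xor 77) xor 74 = 3a xor 74 = 4e
byte 8: (4c xor 27) xor 68 = 6b xor 68 = 03
byte 9: (5e xor 43) xor 65 = 1d xor 65 = 78
byte 10: (ce xor 5f) xor 20 = 91 xor 20 = b1
byte 11: (14 xor da) xor 5f = ce xor 5f = 91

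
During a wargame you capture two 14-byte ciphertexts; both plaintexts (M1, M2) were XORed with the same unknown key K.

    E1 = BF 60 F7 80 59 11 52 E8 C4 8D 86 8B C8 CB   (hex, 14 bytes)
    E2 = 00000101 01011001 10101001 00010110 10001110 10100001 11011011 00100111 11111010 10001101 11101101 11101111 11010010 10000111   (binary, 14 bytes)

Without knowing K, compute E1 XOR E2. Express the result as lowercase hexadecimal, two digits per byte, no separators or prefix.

ba395e96d7b089cf3e006b641a4c

E1 ⊕ E2 = (M1 ⊕ K) ⊕ (M2 ⊕ K) = M1 ⊕ M2 — the shared key cancels under XOR.
bf XOR 05 = ba
60 XOR 59 = 39
f7 XOR a9 = 5e
80 XOR 16 = 96
59 XOR 8e = d7
11 XOR a1 = b0
52 XOR db = 89
e8 XOR 27 = cf
c4 XOR fa = 3e
8d XOR 8d = 00
86 XOR ed = 6b
8b XOR ef = 64
c8 XOR d2 = 1a
cb XOR 87 = 4c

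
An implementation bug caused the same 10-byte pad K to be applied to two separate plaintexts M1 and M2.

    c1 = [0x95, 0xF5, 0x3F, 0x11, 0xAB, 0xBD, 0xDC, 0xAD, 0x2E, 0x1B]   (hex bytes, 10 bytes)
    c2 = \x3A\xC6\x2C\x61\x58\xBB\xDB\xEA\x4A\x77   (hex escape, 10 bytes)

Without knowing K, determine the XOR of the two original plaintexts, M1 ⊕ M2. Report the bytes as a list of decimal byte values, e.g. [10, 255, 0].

c1 ⊕ c2 = (M1 ⊕ K) ⊕ (M2 ⊕ K) = M1 ⊕ M2 — the shared key cancels under XOR.
byte 0: 10010101 ⊕ 00111010 = 10101111
byte 1: 11110101 ⊕ 11000110 = 00110011
byte 2: 00111111 ⊕ 00101100 = 00010011
byte 3: 00010001 ⊕ 01100001 = 01110000
byte 4: 10101011 ⊕ 01011000 = 11110011
byte 5: 10111101 ⊕ 10111011 = 00000110
byte 6: 11011100 ⊕ 11011011 = 00000111
byte 7: 10101101 ⊕ 11101010 = 01000111
byte 8: 00101110 ⊕ 01001010 = 01100100
byte 9: 00011011 ⊕ 01110111 = 01101100

[175, 51, 19, 112, 243, 6, 7, 71, 100, 108]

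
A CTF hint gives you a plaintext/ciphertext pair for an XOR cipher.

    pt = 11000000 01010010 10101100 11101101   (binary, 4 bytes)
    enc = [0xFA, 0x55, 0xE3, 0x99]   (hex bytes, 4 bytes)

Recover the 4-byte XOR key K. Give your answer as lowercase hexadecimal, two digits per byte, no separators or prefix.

3a074f74

Since enc = pt ⊕ K, XORing both sides with pt gives K = pt ⊕ enc.
c0 XOR fa = 3a
52 XOR 55 = 07
ac XOR e3 = 4f
ed XOR 99 = 74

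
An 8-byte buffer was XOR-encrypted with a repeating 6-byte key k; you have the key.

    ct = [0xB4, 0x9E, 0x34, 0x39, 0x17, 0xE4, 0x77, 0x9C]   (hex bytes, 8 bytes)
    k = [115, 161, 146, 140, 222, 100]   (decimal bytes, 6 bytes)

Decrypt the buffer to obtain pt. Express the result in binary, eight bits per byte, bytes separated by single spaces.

11000111 00111111 10100110 10110101 11001001 10000000 00000100 00111101

The 6-byte key repeats, so the effective keystream is 73 a1 92 8c de 64 73 a1.
byte 0: b4 ⊕ 73 = c7
byte 1: 9e ⊕ a1 = 3f
byte 2: 34 ⊕ 92 = a6
byte 3: 39 ⊕ 8c = b5
byte 4: 17 ⊕ de = c9
byte 5: e4 ⊕ 64 = 80
byte 6: 77 ⊕ 73 = 04
byte 7: 9c ⊕ a1 = 3d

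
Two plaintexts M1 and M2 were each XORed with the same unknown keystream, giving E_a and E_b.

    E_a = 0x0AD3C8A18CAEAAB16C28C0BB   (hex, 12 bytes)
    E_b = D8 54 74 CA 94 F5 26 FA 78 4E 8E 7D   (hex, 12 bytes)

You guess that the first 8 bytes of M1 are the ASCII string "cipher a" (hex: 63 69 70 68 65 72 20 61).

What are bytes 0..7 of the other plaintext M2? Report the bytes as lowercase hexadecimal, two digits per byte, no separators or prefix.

b1eecc037d29ac2a

First, E_a ⊕ E_b = (M1 ⊕ K) ⊕ (M2 ⊕ K) = M1 ⊕ M2, so the key drops out. Then M2 = (M1 ⊕ M2) ⊕ M1 over the first 8 bytes.
byte 0: (0a ⊕ d8) ⊕ 63 = d2 ⊕ 63 = b1
byte 1: (d3 ⊕ 54) ⊕ 69 = 87 ⊕ 69 = ee
byte 2: (c8 ⊕ 74) ⊕ 70 = bc ⊕ 70 = cc
byte 3: (a1 ⊕ ca) ⊕ 68 = 6b ⊕ 68 = 03
byte 4: (8c ⊕ 94) ⊕ 65 = 18 ⊕ 65 = 7d
byte 5: (ae ⊕ f5) ⊕ 72 = 5b ⊕ 72 = 29
byte 6: (aa ⊕ 26) ⊕ 20 = 8c ⊕ 20 = ac
byte 7: (b1 ⊕ fa) ⊕ 61 = 4b ⊕ 61 = 2a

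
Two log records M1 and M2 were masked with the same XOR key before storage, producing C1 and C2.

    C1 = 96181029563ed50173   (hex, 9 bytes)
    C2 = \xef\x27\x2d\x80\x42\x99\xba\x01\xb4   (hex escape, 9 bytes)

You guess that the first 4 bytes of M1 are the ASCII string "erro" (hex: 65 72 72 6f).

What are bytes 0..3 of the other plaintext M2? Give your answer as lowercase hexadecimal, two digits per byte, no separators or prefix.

First, C1 ⊕ C2 = (M1 ⊕ K) ⊕ (M2 ⊕ K) = M1 ⊕ M2, so the key drops out. Then M2 = (M1 ⊕ M2) ⊕ M1 over the first 4 bytes.
byte 0: (96 ^ ef) ^ 65 = 79 ^ 65 = 1c
byte 1: (18 ^ 27) ^ 72 = 3f ^ 72 = 4d
byte 2: (10 ^ 2d) ^ 72 = 3d ^ 72 = 4f
byte 3: (29 ^ 80) ^ 6f = a9 ^ 6f = c6

1c4d4fc6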